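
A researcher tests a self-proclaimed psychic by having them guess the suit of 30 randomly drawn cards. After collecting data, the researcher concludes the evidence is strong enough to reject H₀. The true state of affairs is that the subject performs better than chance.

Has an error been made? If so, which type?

Neither — the decision is correct.

The conventional null hypothesis here is that the subject is guessing at random (p = 1/4).
The test rejected a false H₀ — the decision matches the true state.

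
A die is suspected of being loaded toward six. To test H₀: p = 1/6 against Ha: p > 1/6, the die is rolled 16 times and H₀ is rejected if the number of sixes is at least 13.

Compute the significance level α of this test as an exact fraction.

73081/2821109907456

α = P(reject H₀ | H₀ true) = P(X ≥ 13 | p = 1/6), with X ~ Binomial(16, 1/6).
Summing C(16,j)(1/6)^j(5/6)^{16−j} for j = 13,…,16 gives 73081/2821109907456.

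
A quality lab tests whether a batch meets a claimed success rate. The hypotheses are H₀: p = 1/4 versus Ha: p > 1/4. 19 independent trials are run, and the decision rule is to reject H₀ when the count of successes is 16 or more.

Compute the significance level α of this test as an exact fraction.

The Type I error probability is α = P(X ≥ 16) computed under H₀, where X ~ Binomial(19, 1/4).
P(X ≥ 16) = Σ_{j=16}^{19} C(19,j)·(1/4)^j·(3/4)^{19-j} = 1735/17179869184.

1735/17179869184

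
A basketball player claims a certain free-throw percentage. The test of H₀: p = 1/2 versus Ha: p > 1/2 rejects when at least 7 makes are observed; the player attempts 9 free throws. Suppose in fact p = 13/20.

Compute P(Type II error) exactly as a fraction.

5301813769/8000000000

Under the alternative p = 13/20, Y ~ Binomial(9, 13/20); β is the probability the test does not reject, P(Y < 7).
Summing C(9,j)·(13/20)^j·(7/20)^{9-j} for j = 0..6 gives 5301813769/8000000000.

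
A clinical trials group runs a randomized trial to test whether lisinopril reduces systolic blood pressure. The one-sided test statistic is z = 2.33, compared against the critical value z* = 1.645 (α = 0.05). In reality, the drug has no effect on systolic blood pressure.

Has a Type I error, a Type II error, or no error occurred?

Type I error

The conventional null hypothesis is that the drug has no effect on systolic blood pressure.
Since z = 2.33 > z* = 1.645, H₀ is rejected.
H₀ is true (actually the drug has no effect on systolic blood pressure).
Rejecting a true H₀ is a Type I error.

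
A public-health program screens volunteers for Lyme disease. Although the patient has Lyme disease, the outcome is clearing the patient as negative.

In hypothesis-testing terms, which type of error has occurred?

Type II error

The null hypothesis here is that the patient does not have Lyme disease.
'Clearing the patient as negative' corresponds to failing to reject H₀.
H₀ was not rejected but H₀ is false — a Type II error (false negative).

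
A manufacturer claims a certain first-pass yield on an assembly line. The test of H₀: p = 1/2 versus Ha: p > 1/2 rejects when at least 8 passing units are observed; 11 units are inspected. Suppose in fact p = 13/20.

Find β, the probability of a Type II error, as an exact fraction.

Under the alternative p = 13/20, K ~ Binomial(11, 13/20); β is the probability the test does not reject, P(K < 8).
Equivalently, β = 1 − P(K ≥ 8) = 2941183244209/5120000000000.

2941183244209/5120000000000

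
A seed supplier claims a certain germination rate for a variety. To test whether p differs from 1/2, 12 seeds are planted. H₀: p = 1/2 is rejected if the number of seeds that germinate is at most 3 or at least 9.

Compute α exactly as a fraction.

Under H₀, X ~ Binomial(12, 1/2); α is the probability of landing in either tail, P(X ≤ 3) + P(X ≥ 9).
By symmetry, α = 2·P(X ≤ 3) = 2·(1 + 12 + 66 + 220)/4096 = 598/4096 = 299/2048.

299/2048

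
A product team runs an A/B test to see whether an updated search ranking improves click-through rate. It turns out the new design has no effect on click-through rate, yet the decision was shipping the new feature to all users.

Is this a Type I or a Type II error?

The null hypothesis here is that the new design has no effect on click-through rate.
'Shipping the new feature to all users' corresponds to rejecting H₀.
H₀ was rejected but H₀ is true — a Type I error (false positive).

Type I error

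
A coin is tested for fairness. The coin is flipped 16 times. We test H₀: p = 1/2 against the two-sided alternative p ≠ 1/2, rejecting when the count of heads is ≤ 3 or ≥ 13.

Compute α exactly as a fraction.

697/32768

Under H₀, K ~ Binomial(16, 1/2); α is the probability of landing in either tail, P(K ≤ 3) + P(K ≥ 13).
Each tail has probability (1 + 16 + 120 + 560)/65536; doubling gives α = 1394/65536 = 697/32768.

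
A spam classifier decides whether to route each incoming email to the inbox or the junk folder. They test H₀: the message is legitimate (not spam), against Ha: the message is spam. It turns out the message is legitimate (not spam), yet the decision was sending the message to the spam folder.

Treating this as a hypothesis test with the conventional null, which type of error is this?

Type I error

'Sending the message to the spam folder' corresponds to rejecting H₀.
H₀ was rejected but H₀ is true — a Type I error (false positive).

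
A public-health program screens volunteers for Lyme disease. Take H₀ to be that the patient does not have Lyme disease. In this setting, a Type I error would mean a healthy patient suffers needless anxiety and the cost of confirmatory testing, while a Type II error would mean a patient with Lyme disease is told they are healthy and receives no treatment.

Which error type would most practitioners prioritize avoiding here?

Type II error

The Type II consequence (a patient with Lyme disease is told they are healthy and receives no treatment) is more severe than the Type I consequence (a healthy patient suffers needless anxiety and the cost of confirmatory testing).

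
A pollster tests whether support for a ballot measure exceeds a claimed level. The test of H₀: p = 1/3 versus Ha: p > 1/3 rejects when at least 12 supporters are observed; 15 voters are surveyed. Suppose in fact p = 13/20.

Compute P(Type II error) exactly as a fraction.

6777270377107586237/8192000000000000000

β = P(fail to reject H₀ | Ha true) = P(S ≤ 11 | p = 13/20), S ~ Binomial(15, 13/20).
Equivalently, β = 1 − P(S ≥ 12) = 6777270377107586237/8192000000000000000.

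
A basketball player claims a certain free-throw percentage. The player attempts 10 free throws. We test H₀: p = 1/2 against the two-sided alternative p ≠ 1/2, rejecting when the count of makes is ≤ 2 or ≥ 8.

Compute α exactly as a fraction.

Under H₀, Y ~ Binomial(10, 1/2); α is the probability of landing in either tail, P(Y ≤ 2) + P(Y ≥ 8).
The two tails are symmetric, so α = 2·(1 + 10 + 45)/2^10 = 112/1024 = 7/64.

7/64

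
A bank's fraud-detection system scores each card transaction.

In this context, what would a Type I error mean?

With the conventional null hypothesis that the transaction is legitimate:
A Type I error is rejecting H₀ when H₀ is true.
Here that means blocking the transaction and freezing the card when actually the transaction is legitimate.

A Type I error would mean concluding that the transaction is fraudulent when in fact the transaction is legitimate.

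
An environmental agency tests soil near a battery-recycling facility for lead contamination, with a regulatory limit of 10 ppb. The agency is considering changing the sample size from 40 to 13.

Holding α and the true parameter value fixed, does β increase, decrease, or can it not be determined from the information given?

With less data the test statistic is noisier; under Ha, more outcomes land inside the acceptance region.

It increases.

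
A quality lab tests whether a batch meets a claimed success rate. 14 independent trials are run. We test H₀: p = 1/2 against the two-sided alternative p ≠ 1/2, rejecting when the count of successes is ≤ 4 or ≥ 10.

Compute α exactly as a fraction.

Under H₀, Y ~ Binomial(14, 1/2); α is the probability of landing in either tail, P(Y ≤ 4) + P(Y ≥ 10).
By symmetry, α = 2·P(Y ≤ 4) = 2·(1 + 14 + 91 + 364 + 1001)/16384 = 2942/16384 = 1471/8192.

1471/8192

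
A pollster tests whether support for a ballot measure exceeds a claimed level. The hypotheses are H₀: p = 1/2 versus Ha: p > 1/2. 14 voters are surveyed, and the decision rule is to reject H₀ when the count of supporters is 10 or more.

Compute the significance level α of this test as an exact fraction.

1471/16384

α = P(reject H₀ | H₀ true) = P(X ≥ 10 | p = 1/2), with X ~ Binomial(14, 1/2).
P(X ≥ 10) = [C(14,10) + C(14,11) + C(14,12) + C(14,13) + C(14,14)] / 2^14 = (1001 + 364 + 91 + 14 + 1) / 16384 = 1471/16384.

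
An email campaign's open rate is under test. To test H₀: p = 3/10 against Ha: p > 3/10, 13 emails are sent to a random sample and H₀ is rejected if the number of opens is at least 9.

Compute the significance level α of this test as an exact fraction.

8061940287/2000000000000

α = P(reject H₀ | H₀ true) = P(X ≥ 9 | p = 3/10), with X ~ Binomial(13, 3/10).
Adding the binomial terms for j = 9 through 13 with p = 3/10 yields 8061940287/2000000000000.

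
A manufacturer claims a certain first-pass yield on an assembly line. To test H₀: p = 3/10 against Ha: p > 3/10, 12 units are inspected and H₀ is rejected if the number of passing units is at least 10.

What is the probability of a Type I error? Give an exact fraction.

41275251/200000000000

Under H₀, Y ~ Binomial(12, 3/10), and α = P(Y ≥ 10).
P(Y ≥ 10) = Σ_{j=10}^{12} C(12,j)·(3/10)^j·(7/10)^{12-j} = 41275251/200000000000.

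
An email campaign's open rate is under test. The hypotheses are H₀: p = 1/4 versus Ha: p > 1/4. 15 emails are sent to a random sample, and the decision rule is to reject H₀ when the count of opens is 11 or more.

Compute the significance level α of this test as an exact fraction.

Under H₀, X ~ Binomial(15, 1/4), and α = P(X ≥ 11).
Adding the binomial terms for j = 11 through 15 with p = 1/4 yields 123841/1073741824.

123841/1073741824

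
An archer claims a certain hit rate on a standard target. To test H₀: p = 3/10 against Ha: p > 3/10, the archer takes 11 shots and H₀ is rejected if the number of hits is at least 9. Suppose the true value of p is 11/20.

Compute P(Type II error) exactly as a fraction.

β = P(fail to reject H₀ | Ha true) = P(K ≤ 8 | p = 11/20), K ~ Binomial(11, 11/20).
Adding the binomial probabilities P(K=0)+…+P(K=8) at p = 11/20 gives 38288445266097/40960000000000.

38288445266097/40960000000000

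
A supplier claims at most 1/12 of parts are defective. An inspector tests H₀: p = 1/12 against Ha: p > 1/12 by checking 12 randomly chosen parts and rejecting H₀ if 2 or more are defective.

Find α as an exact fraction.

2353932024203/8916100448256

α = P(reject H₀ | H₀ true) = P(X ≥ 2 | p = 1/12), X ~ Binomial(12, 1/12).
α = 1 − P(X ≤ 1) = 1 − 6562168424053/8916100448256 = 2353932024203/8916100448256.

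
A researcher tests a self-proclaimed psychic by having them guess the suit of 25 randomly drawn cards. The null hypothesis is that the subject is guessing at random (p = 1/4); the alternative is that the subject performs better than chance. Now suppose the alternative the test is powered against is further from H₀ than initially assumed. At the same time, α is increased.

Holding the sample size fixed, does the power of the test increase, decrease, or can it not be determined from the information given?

It increases.

A larger true effect moves the Ha sampling distribution further from the H₀ critical value, making rejection more likely when Ha is true. With a larger α the critical value moves toward the center, so more of the Ha sampling distribution lies in the rejection region. Both changes push β in the same direction.
Since power = 1 − β and β decreases, power increases.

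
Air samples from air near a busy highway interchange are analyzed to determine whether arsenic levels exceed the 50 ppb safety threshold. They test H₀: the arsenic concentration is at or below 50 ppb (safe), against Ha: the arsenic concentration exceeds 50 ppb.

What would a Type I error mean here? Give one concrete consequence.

A Type I error is rejecting H₀ when H₀ is true.
Here that means declaring the site contaminated and ordering remediation when actually the arsenic concentration is at or below 50 ppb (safe).

A Type I error would mean concluding that the arsenic concentration exceeds 50 ppb when in fact the arsenic concentration is at or below 50 ppb (safe). Consequence: a clean site is subjected to costly and unnecessary remediation.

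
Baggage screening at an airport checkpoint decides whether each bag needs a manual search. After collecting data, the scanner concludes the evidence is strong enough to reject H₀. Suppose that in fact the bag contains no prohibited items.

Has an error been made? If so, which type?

The conventional null hypothesis here is that the bag contains no prohibited items.
H₀ was rejected, but H₀ is actually true.
Rejecting a true null hypothesis is a Type I error (false positive).

Type I error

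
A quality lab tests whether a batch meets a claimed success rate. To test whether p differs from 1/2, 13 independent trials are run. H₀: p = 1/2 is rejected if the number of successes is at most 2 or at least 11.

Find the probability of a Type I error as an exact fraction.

23/1024

Under H₀, S ~ Binomial(13, 1/2); α is the probability of landing in either tail, P(S ≤ 2) + P(S ≥ 11).
Each tail has probability (1 + 13 + 78)/8192; doubling gives α = 184/8192 = 23/1024.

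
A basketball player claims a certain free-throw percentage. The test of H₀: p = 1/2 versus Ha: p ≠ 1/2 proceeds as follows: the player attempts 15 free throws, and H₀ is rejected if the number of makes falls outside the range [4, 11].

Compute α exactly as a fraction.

9/256

α = P(S ≤ 3 or S ≥ 12 | p = 1/2), S ~ Binomial(15, 1/2).
Each tail has probability (1 + 15 + 105 + 455)/32768; doubling gives α = 1152/32768 = 9/256.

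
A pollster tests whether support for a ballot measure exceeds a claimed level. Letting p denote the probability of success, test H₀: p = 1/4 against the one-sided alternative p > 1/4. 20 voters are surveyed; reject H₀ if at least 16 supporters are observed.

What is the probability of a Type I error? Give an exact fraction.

106249/274877906944

Under H₀, S ~ Binomial(20, 1/4), and α = P(S ≥ 16).
Adding the binomial terms for j = 16 through 20 with p = 1/4 yields 106249/274877906944.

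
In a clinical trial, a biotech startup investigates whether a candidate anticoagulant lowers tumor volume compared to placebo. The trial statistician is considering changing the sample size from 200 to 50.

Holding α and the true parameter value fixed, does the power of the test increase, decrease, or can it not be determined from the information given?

A smaller sample increases the standard error, so the sampling distributions under H₀ and Ha overlap more.
Since power = 1 − β and β increases, power decreases.

It decreases.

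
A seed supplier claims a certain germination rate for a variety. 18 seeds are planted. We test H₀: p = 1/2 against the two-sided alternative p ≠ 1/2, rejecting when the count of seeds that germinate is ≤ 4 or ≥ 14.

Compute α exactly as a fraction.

253/8192

α = P(Y ≤ 4 or Y ≥ 14 | p = 1/2), Y ~ Binomial(18, 1/2).
Each tail has probability (1 + 18 + 153 + 816 + 3060)/262144; doubling gives α = 8096/262144 = 253/8192.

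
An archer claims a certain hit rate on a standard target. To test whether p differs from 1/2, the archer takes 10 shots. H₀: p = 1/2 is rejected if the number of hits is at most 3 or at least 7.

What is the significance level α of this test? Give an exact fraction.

11/32

Under H₀, X ~ Binomial(10, 1/2); α is the probability of landing in either tail, P(X ≤ 3) + P(X ≥ 7).
By symmetry, α = 2·P(X ≤ 3) = 2·(1 + 10 + 45 + 120)/1024 = 352/1024 = 11/32.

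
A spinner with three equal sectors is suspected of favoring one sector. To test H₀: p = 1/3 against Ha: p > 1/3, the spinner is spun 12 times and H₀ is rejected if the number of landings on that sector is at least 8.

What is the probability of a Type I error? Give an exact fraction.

Under H₀, K ~ Binomial(12, 1/3), and α = P(K ≥ 8).
P(K ≥ 8) = Σ_{j=8}^{12} C(12,j)·(1/3)^j·(2/3)^{12-j} = 3323/177147.

3323/177147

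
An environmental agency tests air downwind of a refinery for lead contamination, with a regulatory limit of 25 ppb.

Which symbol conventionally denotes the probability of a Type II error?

β

P(Type II error) = P(fail to reject H₀ | H₀ false) = β.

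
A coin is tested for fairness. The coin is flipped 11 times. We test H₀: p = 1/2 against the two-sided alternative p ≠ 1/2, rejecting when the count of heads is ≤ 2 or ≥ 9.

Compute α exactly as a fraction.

67/1024

Under H₀, K ~ Binomial(11, 1/2); α is the probability of landing in either tail, P(K ≤ 2) + P(K ≥ 9).
The two tails are symmetric, so α = 2·(1 + 11 + 55)/2^11 = 134/2048 = 67/1024.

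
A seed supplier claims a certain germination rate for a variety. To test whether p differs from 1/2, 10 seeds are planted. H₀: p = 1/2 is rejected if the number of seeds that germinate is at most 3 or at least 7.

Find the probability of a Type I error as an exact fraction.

The significance level is the null-hypothesis probability of the rejection region {≤3} ∪ {≥7}.
The two tails are symmetric, so α = 2·(1 + 10 + 45 + 120)/2^10 = 352/1024 = 11/32.

11/32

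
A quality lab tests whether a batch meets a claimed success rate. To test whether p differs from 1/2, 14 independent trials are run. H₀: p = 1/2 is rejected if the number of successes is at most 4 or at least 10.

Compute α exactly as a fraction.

The significance level is the null-hypothesis probability of the rejection region {≤4} ∪ {≥10}.
Each tail has probability (1 + 14 + 91 + 364 + 1001)/16384; doubling gives α = 2942/16384 = 1471/8192.

1471/8192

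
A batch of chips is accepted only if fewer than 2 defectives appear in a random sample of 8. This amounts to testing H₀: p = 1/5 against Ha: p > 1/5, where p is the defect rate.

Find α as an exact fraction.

α = P(reject H₀ | H₀ true) = P(X ≥ 2 | p = 1/5), X ~ Binomial(8, 1/5).
Computing the lower-tail complement: 1 − 196608/390625 = 194017/390625.

194017/390625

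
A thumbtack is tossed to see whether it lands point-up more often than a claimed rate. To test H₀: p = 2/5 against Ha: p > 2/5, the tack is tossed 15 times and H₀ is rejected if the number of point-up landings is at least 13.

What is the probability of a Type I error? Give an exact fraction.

The Type I error probability is α = P(X ≥ 13) computed under H₀, where X ~ Binomial(15, 2/5).
P(X ≥ 13) = Σ_{j=13}^{15} C(15,j)·(2/5)^j·(3/5)^{15-j} = 8511488/30517578125.

8511488/30517578125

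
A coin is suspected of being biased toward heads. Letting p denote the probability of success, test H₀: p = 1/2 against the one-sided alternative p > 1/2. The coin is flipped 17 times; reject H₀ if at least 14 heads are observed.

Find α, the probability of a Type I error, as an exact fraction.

417/65536

Under H₀, K ~ Binomial(17, 1/2), and α = P(K ≥ 14).
Summing the upper tail: (680 + 136 + 17 + 1) / 2^17 = 834/131072 = 417/65536.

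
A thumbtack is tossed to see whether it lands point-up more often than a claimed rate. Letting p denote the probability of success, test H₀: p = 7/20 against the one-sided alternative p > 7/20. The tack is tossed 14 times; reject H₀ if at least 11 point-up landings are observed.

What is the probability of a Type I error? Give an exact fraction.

906230596911073/819200000000000000

Under H₀, S ~ Binomial(14, 7/20), and α = P(S ≥ 11).
Summing C(14,j)(7/20)^j(13/20)^{14−j} for j = 11,…,14 gives 906230596911073/819200000000000000.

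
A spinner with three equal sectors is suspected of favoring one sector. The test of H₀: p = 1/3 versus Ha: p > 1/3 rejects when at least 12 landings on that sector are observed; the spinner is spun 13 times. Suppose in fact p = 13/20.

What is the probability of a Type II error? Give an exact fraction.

9937124893407747/10240000000000000

β = P(fail to reject H₀ | Ha true) = P(Y ≤ 11 | p = 13/20), Y ~ Binomial(13, 13/20).
Summing C(13,j)·(13/20)^j·(7/20)^{13-j} for j = 0..11 gives 9937124893407747/10240000000000000.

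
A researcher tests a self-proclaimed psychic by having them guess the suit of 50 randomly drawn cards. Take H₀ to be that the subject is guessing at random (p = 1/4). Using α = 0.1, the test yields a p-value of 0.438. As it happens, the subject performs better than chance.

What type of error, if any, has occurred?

Type II error

Since p = 0.438 ≥ α = 0.1, H₀ is not rejected.
H₀ is false (actually the subject performs better than chance).
Failing to reject a false H₀ is a Type II error.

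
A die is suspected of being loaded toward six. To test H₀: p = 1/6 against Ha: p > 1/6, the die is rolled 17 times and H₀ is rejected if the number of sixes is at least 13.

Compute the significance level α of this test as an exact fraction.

787993/8463329722368

Under H₀, X ~ Binomial(17, 1/6), and α = P(X ≥ 13).
Summing C(17,j)(1/6)^j(5/6)^{17−j} for j = 13,…,17 gives 787993/8463329722368.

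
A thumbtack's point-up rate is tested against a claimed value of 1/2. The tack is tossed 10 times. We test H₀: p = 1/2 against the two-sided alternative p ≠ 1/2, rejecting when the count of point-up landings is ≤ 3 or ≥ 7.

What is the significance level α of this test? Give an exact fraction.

α = P(Y ≤ 3 or Y ≥ 7 | p = 1/2), Y ~ Binomial(10, 1/2).
The two tails are symmetric, so α = 2·(1 + 10 + 45 + 120)/2^10 = 352/1024 = 11/32.

11/32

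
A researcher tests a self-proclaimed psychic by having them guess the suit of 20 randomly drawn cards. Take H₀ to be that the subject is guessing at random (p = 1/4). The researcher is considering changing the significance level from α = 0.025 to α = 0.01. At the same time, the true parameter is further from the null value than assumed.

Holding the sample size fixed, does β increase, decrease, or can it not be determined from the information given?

The first change alone would make β increase; the second alone would make β decrease. Which effect dominates depends on the magnitudes, which are not given.

Cannot be determined from the information given.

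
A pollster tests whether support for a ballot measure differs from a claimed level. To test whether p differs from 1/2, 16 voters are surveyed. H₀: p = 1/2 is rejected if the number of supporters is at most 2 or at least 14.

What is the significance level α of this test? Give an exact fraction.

137/32768

Under H₀, Y ~ Binomial(16, 1/2); α is the probability of landing in either tail, P(Y ≤ 2) + P(Y ≥ 14).
Each tail has probability (1 + 16 + 120)/65536; doubling gives α = 274/65536 = 137/32768.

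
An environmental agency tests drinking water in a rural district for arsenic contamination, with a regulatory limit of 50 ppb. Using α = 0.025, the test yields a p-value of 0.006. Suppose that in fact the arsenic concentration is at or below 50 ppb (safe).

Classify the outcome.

Type I error

The conventional null hypothesis is that the arsenic concentration is at or below 50 ppb (safe).
Since p = 0.006 < α = 0.025, H₀ is rejected.
H₀ is true (actually the arsenic concentration is at or below 50 ppb (safe)).
Rejecting a true H₀ is a Type I error.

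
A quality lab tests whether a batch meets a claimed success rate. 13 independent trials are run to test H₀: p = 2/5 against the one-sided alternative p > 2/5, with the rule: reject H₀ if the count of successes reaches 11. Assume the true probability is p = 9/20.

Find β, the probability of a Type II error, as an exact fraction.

β = P(fail to reject H₀ | Ha true) = P(Y ≤ 10 | p = 9/20), Y ~ Binomial(13, 9/20).
Equivalently, β = 1 − P(Y ≥ 11) = 40790448134932573/40960000000000000.

40790448134932573/40960000000000000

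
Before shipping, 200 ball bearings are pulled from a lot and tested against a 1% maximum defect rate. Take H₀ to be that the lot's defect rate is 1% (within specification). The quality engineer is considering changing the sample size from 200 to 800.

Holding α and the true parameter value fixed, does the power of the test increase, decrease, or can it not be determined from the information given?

A larger sample reduces the standard error, pulling the sampling distribution under Ha further from the non-rejection region.
Since power = 1 − β and β decreases, power increases.

It increases.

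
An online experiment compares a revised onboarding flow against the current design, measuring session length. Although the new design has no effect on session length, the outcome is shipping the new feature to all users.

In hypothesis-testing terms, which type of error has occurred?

Type I error

The null hypothesis here is that the new design has no effect on session length.
'Shipping the new feature to all users' corresponds to rejecting H₀.
H₀ was rejected but H₀ is true — a Type I error (false positive).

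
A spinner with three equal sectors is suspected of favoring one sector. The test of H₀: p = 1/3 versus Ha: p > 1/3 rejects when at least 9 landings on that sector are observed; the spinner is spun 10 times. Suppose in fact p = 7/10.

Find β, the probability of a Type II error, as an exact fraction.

Under the alternative p = 7/10, X ~ Binomial(10, 7/10); β is the probability the test does not reject, P(X < 9).
Equivalently, β = 1 − P(X ≥ 9) = 8506916541/10000000000.

8506916541/10000000000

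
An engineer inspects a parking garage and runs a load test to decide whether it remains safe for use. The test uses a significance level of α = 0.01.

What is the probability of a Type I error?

The significance level α is, by definition, the probability of a Type I error — P(reject H₀ | H₀ true).

0.01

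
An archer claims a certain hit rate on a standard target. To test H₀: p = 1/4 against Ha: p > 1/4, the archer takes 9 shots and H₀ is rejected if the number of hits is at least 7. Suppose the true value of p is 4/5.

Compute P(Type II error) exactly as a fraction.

511333/1953125

Under the alternative p = 4/5, S ~ Binomial(9, 4/5); β is the probability the test does not reject, P(S < 7).
Adding the binomial probabilities P(S=0)+…+P(S=6) at p = 4/5 gives 511333/1953125.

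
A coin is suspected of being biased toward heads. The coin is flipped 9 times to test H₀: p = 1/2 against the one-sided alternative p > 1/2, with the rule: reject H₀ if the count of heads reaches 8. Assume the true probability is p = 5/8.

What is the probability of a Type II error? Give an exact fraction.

A Type II error is failing to reject when Ha holds: with p = 5/8, β = P(S ≤ 7).
Adding the binomial probabilities P(S=0)+…+P(S=7) at p = 5/8 gives 3803679/4194304.

3803679/4194304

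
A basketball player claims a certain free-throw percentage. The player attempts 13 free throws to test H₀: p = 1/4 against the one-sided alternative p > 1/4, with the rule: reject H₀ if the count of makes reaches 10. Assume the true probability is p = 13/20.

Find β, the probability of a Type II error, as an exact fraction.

739046497348117/1024000000000000

Under the alternative p = 13/20, X ~ Binomial(13, 13/20); β is the probability the test does not reject, P(X < 10).
Equivalently, β = 1 − P(X ≥ 10) = 739046497348117/1024000000000000.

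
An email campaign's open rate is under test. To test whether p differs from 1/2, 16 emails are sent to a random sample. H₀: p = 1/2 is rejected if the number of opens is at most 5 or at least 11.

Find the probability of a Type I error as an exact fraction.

6885/32768

The significance level is the null-hypothesis probability of the rejection region {≤5} ∪ {≥11}.
By symmetry, α = 2·P(Y ≤ 5) = 2·(1 + 16 + 120 + 560 + 1820 + 4368)/65536 = 13770/65536 = 6885/32768.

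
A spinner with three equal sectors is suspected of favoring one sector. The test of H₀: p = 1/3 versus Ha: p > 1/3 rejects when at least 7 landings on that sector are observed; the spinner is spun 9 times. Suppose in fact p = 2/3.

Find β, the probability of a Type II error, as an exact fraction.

β = P(fail to reject H₀ | Ha true) = P(S ≤ 6 | p = 2/3), S ~ Binomial(9, 2/3).
Adding the binomial probabilities P(S=0)+…+P(S=6) at p = 2/3 gives 12259/19683.

12259/19683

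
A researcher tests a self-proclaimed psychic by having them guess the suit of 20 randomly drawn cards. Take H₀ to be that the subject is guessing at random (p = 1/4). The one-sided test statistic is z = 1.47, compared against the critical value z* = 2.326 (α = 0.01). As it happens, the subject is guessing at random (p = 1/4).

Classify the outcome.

Since z = 1.47 ≤ z* = 2.326, H₀ is not rejected.
H₀ is true (actually the subject is guessing at random (p = 1/4)).
The decision matches the true state — no error.

Neither — the decision is correct.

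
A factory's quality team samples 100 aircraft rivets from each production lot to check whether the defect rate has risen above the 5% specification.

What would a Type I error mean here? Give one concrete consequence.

With the conventional null hypothesis that the lot's defect rate is 5% (within specification):
A Type I error is rejecting H₀ when H₀ is true.
Here that means rejecting the lot and scrapping or reworking it when actually the lot's defect rate is 5% (within specification).

A Type I error would mean concluding that the lot's defect rate exceeds 5% when in fact the lot's defect rate is 5% (within specification). Consequence: an acceptable shipment is needlessly reworked at extra cost.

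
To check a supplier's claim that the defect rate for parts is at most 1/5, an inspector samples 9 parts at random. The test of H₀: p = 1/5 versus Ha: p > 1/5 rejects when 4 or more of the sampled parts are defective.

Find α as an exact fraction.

Under H₀, K ~ Binomial(9, 1/5); the Type I error rate is P(K ≥ 4).
α = 1 − P(K ≤ 3) = 1 − 1785856/1953125 = 167269/1953125.

167269/1953125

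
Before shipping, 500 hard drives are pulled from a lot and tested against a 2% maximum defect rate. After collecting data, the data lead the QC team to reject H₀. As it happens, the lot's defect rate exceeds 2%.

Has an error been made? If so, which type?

The conventional null hypothesis here is that the lot's defect rate is 2% (within specification).
The test rejected a false H₀ — the decision matches the true state.

No error (correct decision).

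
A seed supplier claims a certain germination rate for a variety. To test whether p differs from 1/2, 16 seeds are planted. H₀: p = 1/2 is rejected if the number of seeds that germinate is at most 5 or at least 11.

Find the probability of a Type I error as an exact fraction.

The significance level is the null-hypothesis probability of the rejection region {≤5} ∪ {≥11}.
By symmetry, α = 2·P(Y ≤ 5) = 2·(1 + 16 + 120 + 560 + 1820 + 4368)/65536 = 13770/65536 = 6885/32768.

6885/32768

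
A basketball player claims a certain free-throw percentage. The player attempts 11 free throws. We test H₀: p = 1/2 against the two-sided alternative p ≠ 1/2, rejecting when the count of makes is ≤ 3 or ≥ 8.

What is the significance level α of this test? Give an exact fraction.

The significance level is the null-hypothesis probability of the rejection region {≤3} ∪ {≥8}.
Each tail has probability (1 + 11 + 55 + 165)/2048; doubling gives α = 464/2048 = 29/128.

29/128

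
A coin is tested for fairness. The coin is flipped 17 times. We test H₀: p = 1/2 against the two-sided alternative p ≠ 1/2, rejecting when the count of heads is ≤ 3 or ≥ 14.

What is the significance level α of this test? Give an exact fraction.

The significance level is the null-hypothesis probability of the rejection region {≤3} ∪ {≥14}.
By symmetry, α = 2·P(Y ≤ 3) = 2·(1 + 17 + 136 + 680)/131072 = 1668/131072 = 417/32768.

417/32768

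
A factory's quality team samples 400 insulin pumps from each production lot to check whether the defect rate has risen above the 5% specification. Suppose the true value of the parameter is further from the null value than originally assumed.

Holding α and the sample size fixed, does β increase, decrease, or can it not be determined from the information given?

A larger true effect moves the Ha sampling distribution further from the H₀ critical value, making rejection more likely when Ha is true.

It decreases.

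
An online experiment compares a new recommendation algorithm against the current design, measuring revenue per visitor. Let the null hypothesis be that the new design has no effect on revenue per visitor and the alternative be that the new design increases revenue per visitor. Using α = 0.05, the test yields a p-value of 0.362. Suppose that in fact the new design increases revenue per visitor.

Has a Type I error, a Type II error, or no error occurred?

Since p = 0.362 ≥ α = 0.05, H₀ is not rejected.
H₀ is false (actually the new design increases revenue per visitor).
Failing to reject a false H₀ is a Type II error.

Type II error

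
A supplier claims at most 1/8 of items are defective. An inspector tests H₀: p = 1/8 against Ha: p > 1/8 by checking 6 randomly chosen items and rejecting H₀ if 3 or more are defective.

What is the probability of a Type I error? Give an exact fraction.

α = P(reject H₀ | H₀ true) = P(K ≥ 3 | p = 1/8), K ~ Binomial(6, 1/8).
α = 1 − P(K ≤ 2) = 1 − 127253/131072 = 3819/131072.

3819/131072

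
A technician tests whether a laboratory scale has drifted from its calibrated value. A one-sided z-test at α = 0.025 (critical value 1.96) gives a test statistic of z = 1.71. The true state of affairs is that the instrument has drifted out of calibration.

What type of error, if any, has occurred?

Type II error

The conventional null hypothesis is that the instrument is correctly calibrated.
Since z = 1.71 ≤ z* = 1.96, H₀ is not rejected.
H₀ is false (actually the instrument has drifted out of calibration).
Failing to reject a false H₀ is a Type II error.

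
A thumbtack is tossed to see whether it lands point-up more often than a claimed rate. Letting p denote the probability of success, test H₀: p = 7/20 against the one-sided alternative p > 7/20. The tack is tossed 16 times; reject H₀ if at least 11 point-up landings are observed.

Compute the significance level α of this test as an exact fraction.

4060307786148717957/655360000000000000000

The Type I error probability is α = P(X ≥ 11) computed under H₀, where X ~ Binomial(16, 7/20).
P(X ≥ 11) = Σ_{j=11}^{16} C(16,j)·(7/20)^j·(13/20)^{16-j} = 4060307786148717957/655360000000000000000.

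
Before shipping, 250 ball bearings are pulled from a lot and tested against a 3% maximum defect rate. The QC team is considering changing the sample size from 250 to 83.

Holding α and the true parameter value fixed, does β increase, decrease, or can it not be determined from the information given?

A smaller sample increases the standard error, so the sampling distributions under H₀ and Ha overlap more.

It increases.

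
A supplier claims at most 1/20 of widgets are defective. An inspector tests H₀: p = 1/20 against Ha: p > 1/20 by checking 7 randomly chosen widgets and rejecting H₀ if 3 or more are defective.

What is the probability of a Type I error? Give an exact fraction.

961803/256000000

Under H₀, Y ~ Binomial(7, 1/20); the Type I error rate is P(Y ≥ 3).
Via the complement, α = 1 − Σ_{j=0}^{2} C(7,j)(1/20)^j(19/20)^{7-j} = 961803/256000000.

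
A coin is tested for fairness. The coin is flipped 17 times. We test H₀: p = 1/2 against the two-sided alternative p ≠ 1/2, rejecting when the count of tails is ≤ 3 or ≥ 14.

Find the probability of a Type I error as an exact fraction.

417/32768

The significance level is the null-hypothesis probability of the rejection region {≤3} ∪ {≥14}.
Each tail has probability (1 + 17 + 136 + 680)/131072; doubling gives α = 1668/131072 = 417/32768.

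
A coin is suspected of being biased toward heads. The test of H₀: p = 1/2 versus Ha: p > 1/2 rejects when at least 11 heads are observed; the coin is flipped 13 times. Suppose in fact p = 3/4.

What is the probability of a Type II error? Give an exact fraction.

A Type II error is failing to reject when Ha holds: with p = 3/4, β = P(K ≤ 10).
Equivalently, β = 1 − P(K ≥ 11) = 22394171/33554432.

22394171/33554432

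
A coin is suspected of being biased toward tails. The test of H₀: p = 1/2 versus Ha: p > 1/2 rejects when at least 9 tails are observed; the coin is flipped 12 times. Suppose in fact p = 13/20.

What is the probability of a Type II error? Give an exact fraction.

535222111290433/819200000000000

β = P(fail to reject H₀ | Ha true) = P(X ≤ 8 | p = 13/20), X ~ Binomial(12, 13/20).
Adding the binomial probabilities P(X=0)+…+P(X=8) at p = 13/20 gives 535222111290433/819200000000000.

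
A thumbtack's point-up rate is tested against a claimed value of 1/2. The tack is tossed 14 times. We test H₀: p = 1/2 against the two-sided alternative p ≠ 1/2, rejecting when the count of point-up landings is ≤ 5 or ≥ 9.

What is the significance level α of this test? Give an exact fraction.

3473/8192

α = P(Y ≤ 5 or Y ≥ 9 | p = 1/2), Y ~ Binomial(14, 1/2).
The two tails are symmetric, so α = 2·(1 + 14 + 91 + 364 + 1001 + 2002)/2^14 = 6946/16384 = 3473/8192.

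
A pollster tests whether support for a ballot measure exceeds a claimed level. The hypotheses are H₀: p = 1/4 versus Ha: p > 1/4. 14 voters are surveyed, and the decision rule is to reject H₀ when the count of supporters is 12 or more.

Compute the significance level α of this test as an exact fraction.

431/134217728

Under H₀, K ~ Binomial(14, 1/4), and α = P(K ≥ 12).
Adding the binomial terms for j = 12 through 14 with p = 1/4 yields 431/134217728.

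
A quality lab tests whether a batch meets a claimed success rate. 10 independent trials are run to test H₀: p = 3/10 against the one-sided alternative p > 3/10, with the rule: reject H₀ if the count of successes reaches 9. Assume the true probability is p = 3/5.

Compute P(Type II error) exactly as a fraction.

Under the alternative p = 3/5, S ~ Binomial(10, 3/5); β is the probability the test does not reject, P(S < 9).
Equivalently, β = 1 − P(S ≥ 9) = 9312916/9765625.

9312916/9765625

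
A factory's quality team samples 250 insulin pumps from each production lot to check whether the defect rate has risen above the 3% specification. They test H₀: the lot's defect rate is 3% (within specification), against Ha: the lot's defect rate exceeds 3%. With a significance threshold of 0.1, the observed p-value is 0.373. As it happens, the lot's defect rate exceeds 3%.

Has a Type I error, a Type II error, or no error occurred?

Type II error

Since p = 0.373 ≥ α = 0.1, H₀ is not rejected.
H₀ is false (actually the lot's defect rate exceeds 3%).
Failing to reject a false H₀ is a Type II error.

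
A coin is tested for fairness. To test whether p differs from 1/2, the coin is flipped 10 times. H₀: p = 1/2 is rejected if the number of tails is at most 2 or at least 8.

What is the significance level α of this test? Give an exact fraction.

α = P(K ≤ 2 or K ≥ 8 | p = 1/2), K ~ Binomial(10, 1/2).
The two tails are symmetric, so α = 2·(1 + 10 + 45)/2^10 = 112/1024 = 7/64.

7/64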